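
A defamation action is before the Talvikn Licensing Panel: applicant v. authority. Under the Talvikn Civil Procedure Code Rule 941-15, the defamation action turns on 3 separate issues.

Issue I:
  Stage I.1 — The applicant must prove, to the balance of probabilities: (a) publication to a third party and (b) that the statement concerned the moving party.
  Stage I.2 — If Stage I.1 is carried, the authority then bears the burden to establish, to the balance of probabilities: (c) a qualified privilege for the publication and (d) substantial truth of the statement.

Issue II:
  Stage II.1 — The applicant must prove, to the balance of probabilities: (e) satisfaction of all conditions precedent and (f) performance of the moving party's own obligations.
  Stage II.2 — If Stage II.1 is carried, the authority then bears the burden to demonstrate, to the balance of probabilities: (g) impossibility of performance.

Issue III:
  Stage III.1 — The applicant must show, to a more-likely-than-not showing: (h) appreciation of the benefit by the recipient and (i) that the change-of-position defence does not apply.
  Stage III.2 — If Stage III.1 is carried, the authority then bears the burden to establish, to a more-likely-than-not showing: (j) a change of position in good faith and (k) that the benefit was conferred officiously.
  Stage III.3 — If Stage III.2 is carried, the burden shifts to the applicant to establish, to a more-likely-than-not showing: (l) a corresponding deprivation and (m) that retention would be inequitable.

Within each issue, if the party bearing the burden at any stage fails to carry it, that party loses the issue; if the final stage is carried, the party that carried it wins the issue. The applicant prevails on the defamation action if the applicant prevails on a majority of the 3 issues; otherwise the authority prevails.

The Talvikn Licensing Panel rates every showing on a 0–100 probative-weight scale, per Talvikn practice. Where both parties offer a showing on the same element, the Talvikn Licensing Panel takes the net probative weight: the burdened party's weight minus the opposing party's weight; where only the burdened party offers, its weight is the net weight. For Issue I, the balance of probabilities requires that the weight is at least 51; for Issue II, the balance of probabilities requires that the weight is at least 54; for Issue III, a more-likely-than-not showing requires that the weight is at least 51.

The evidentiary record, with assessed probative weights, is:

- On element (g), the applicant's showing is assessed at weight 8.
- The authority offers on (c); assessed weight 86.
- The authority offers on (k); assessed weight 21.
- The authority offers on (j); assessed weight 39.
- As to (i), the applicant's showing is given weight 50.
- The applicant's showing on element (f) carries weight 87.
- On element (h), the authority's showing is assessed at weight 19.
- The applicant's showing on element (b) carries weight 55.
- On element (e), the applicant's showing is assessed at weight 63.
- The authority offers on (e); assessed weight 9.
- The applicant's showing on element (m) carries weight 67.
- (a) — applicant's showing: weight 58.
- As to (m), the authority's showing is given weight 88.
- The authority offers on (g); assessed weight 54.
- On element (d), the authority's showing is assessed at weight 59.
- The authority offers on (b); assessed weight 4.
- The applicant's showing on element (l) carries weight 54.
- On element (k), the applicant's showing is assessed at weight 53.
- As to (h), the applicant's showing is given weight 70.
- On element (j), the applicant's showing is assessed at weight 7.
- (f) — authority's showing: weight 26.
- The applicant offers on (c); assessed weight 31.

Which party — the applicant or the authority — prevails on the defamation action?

authority

— Issue I —
At Stage I.1 the applicant must meet the balance of probabilities (weight is at least 51): on (a) the weight is 58, which does reach 51, so (a) meets the standard; on (b) the weight is 55 less the opposing 4 gives net 51, which does reach 51, so (b) meets the standard.
  Stage I.1 carried; the burden shifts to the authority.
At Stage I.2 the authority must meet the balance of probabilities (weight is at least 51): on (c) the weight is 86 less the opposing 31 gives net 55, which does reach 51, so (c) meets the standard; on (d) the weight is 59, ≥ 51, so (d) meets the standard.
  Stage I.2 carried; the final stage is satisfied.
Every stage carried; the authority prevails on this issue.
— Issue II —
Stage II.1 — burden on applicant; standard: the balance of probabilities (weight is at least 54).
    (e): 63 − 9 = 54 ≥ 54 [met]
    (f): 87 − 26 = 61 ≥ 54 [met]
  The applicant carries Stage II.1; the authority now bears the burden.
Stage II.2 — burden on authority; standard: the balance of probabilities (weight is at least 54).
    (g): 54 − 8 = 46 < 54 [not met]
  The authority does not carry Stage II.2.
The analysis ends at Stage II.2; the applicant prevails on this issue.
— Issue III —
At Stage III.1 the applicant must meet a more-likely-than-not showing (weight is at least 51): on (h) the weight is 70 less the opposing 19 gives net 51, which does reach 51, so (h) meets the standard; on (i) the weight is 50, which does not reach 51, so (i) does not meet the standard.
  Not every element is met, so the applicant fails to carry Stage III.1.
The analysis ends at Stage III.1; the authority prevails on this issue.
Per-issue: Issue I → authority; Issue II → applicant; Issue III → authority. The applicant must prevail on a majority of issues; overall, the authority prevails.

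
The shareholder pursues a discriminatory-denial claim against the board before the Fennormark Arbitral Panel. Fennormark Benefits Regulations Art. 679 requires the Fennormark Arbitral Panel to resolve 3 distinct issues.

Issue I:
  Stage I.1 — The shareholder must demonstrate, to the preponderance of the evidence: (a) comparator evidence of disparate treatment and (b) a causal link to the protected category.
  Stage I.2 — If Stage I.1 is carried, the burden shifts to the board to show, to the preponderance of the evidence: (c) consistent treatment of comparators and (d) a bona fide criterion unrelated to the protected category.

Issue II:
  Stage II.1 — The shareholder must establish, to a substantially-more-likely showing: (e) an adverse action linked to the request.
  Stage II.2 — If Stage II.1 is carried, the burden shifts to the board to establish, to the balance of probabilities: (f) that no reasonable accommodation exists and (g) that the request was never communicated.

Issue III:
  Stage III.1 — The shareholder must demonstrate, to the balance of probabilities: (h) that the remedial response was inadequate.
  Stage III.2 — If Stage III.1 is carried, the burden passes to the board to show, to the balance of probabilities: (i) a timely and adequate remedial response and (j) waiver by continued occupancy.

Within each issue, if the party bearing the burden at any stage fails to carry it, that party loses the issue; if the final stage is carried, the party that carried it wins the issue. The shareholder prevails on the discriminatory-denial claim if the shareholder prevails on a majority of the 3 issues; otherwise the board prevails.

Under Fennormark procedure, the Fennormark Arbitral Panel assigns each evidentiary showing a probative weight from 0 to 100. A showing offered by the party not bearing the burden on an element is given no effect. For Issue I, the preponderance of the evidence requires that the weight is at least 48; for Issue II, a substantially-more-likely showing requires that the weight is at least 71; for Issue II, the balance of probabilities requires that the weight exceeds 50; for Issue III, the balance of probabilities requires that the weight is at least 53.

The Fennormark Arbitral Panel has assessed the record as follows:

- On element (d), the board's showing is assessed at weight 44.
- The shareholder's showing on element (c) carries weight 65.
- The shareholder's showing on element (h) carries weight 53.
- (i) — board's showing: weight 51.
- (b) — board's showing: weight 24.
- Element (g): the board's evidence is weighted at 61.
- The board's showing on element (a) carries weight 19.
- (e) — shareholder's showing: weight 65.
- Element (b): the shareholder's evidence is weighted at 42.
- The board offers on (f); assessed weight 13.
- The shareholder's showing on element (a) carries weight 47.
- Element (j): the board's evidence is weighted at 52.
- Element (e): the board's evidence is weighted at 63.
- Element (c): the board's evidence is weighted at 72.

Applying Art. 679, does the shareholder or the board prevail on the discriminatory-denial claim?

board

— Issue I —
At Stage I.1 the shareholder must meet the preponderance of the evidence (weight is at least 48): on (a) the weight is 47 (the board's 19 is given no effect), which does not reach 48, so (a) does not meet the standard; on (b) the weight is 42 (the board's 24 is given no effect), which does not reach 48, so (b) does not meet the standard.
  Not every element is met, so the shareholder fails to carry Stage I.1.
The board prevails on this issue.
— Issue II —
Stage II.1 (shareholder, a substantially-more-likely showing, weight is at least 71): (e) 65 (board's 63 disregarded) < 71 — fails.
  The shareholder does not carry Stage II.1.
The board prevails on this issue.
— Issue III —
Stage III.1 (shareholder, the balance of probabilities, weight is at least 53): (h) 53 ≥ 53 — meets.
  Stage III.1 carried; the burden shifts to the board.
Stage III.2 (board, the balance of probabilities, weight is at least 53): (i) 51 < 53 — fails; (j) 52 < 53 — fails.
  Stage III.2 not carried; the board fails its burden.
So the shareholder prevails on this issue.
Per-issue: Issue I → board; Issue II → board; Issue III → shareholder. The shareholder must prevail on a majority of issues; overall, the board prevails.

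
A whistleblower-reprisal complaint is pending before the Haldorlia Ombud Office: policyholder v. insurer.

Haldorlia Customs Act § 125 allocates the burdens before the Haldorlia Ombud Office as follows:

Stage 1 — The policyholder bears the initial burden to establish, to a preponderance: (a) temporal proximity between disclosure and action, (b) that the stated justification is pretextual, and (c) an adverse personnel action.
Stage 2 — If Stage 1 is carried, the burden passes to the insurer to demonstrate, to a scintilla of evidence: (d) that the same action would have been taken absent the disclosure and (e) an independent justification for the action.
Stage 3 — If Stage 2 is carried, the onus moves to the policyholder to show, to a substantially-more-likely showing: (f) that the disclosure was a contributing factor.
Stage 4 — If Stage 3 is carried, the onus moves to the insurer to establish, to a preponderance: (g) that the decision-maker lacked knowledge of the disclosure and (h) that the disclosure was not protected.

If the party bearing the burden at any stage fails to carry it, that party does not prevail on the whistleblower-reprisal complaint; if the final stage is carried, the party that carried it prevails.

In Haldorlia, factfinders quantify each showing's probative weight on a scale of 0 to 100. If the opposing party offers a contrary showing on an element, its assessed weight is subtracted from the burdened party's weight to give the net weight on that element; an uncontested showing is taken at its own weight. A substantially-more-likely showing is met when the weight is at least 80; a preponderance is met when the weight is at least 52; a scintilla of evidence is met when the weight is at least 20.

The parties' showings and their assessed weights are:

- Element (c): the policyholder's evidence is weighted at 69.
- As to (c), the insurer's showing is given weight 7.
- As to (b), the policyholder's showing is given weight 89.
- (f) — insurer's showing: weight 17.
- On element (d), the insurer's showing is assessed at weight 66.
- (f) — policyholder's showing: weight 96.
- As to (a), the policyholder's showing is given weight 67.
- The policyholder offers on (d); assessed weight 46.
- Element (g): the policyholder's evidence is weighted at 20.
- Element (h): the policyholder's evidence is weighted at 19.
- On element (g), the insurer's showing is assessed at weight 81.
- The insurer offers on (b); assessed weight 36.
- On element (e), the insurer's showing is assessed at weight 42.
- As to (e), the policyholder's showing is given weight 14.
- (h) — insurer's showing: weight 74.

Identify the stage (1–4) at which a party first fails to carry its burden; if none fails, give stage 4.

stage 3

At Stage 1 the policyholder must meet a preponderance (weight is at least 52): on (a) the weight is 67, ≥ 52, so (a) meets the standard; on (b) the weight is 89 less the opposing 36 gives net 53, ≥ 52, so (b) meets the standard; on (c) the weight is 69 less the opposing 7 gives net 62, which does reach 52, so (c) meets the standard.
  The policyholder carries Stage 1; the insurer now bears the burden.
At Stage 2 the insurer must meet a scintilla of evidence (weight is at least 20): on (d) the weight is 66 less the opposing 46 gives net 20, which does reach 20, so (d) meets the standard; on (e) the weight is 42 less the opposing 14 gives net 28, ≥ 20, so (e) meets the standard.
  Stage 2 is satisfied; the onus moves to the policyholder.
At Stage 3 the policyholder must meet a substantially-more-likely showing (weight is at least 80): on (f) the weight is 96 less the opposing 17 gives net 79, < 80, so (f) does not meet the standard.
  Not every element is met, so the policyholder fails to carry Stage 3.
The insurer prevails.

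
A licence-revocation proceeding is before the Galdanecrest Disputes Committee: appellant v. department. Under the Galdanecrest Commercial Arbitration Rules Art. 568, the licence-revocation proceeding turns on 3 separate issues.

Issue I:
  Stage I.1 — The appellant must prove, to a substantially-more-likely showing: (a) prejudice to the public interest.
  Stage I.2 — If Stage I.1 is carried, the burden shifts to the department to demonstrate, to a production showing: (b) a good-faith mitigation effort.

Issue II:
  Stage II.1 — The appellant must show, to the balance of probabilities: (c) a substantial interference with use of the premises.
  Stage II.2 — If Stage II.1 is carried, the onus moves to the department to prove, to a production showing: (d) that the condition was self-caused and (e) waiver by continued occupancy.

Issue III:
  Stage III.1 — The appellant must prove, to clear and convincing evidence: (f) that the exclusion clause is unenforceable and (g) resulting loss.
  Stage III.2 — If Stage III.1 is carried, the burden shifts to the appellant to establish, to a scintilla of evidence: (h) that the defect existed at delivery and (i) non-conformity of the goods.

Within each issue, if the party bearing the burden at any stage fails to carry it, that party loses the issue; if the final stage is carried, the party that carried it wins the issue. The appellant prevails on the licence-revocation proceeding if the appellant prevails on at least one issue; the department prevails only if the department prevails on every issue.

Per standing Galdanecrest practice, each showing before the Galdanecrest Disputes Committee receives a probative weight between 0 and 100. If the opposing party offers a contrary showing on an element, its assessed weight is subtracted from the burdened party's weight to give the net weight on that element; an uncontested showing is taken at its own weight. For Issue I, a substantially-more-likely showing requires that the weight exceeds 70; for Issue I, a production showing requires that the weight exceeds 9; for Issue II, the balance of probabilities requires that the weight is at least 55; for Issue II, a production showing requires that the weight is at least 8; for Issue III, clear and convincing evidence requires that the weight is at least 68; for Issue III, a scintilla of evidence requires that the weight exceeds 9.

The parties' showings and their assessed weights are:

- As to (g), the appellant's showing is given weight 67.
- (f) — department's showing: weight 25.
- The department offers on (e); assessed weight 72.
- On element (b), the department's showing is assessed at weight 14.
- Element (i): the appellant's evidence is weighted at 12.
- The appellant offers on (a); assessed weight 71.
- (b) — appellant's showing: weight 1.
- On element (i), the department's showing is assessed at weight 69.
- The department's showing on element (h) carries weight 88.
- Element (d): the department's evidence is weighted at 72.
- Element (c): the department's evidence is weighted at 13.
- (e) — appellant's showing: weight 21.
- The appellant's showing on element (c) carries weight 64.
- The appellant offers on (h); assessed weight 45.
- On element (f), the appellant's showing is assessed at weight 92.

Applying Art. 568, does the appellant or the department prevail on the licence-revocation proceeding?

— Issue I —
At Stage I.1 the appellant must meet a substantially-more-likely showing (weight exceeds 70): on (a) the weight is 71, > 70, so (a) meets the standard.
  Stage I.1 carried; the burden shifts to the department.
At Stage I.2 the department must meet a production showing (weight exceeds 9): on (b) the weight is 14 less the opposing 1 gives net 13, > 9, so (b) meets the standard.
  All elements met at the final stage.
With every stage satisfied, the department prevails on this issue.
— Issue II —
Stage II.1 (appellant, the balance of probabilities, weight is at least 55): (c) net 64−13=51 < 55 — fails.
  Stage II.1 not carried; the appellant fails its burden.
The department prevails on this issue.
— Issue III —
At Stage III.1 the appellant must meet clear and convincing evidence (weight is at least 68): on (f) the weight is 92 less the opposing 25 gives net 67, < 68, so (f) does not meet the standard; on (g) the weight is 67, which does not reach 68, so (g) does not meet the standard.
  Not every element is met, so the appellant fails to carry Stage III.1.
So the department prevails on this issue.
Per-issue: Issue I → department; Issue II → department; Issue III → department. The appellant must prevail on at least one issue; overall, the department prevails.

department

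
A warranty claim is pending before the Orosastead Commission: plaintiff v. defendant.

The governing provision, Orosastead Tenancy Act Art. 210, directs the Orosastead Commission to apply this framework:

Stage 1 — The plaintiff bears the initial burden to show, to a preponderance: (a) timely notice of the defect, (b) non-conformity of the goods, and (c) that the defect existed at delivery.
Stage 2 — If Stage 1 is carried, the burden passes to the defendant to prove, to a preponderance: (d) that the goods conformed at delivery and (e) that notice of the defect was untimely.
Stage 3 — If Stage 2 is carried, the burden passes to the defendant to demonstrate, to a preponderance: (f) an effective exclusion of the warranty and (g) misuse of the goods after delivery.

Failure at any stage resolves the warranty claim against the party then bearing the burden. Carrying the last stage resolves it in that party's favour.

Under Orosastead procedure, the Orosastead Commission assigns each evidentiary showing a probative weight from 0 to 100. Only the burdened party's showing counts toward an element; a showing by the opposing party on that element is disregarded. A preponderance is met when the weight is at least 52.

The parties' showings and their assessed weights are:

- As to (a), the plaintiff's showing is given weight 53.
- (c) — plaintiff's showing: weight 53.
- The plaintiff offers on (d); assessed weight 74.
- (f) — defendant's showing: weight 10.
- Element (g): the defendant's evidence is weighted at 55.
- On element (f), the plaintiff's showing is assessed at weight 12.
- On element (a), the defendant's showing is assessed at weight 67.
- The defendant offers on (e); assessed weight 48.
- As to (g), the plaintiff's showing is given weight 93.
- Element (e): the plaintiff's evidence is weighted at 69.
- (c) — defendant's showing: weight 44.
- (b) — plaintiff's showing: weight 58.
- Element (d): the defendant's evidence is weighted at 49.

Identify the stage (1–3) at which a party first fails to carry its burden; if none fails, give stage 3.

stage 2

Stage 1 (plaintiff, a preponderance, weight is at least 52): (a) 53 (defendant's 67 disregarded) ≥ 52 — meets; (b) 58 ≥ 52 — meets; (c) 53 (defendant's 44 disregarded) ≥ 52 — meets.
  Stage 1 carried; the burden shifts to the defendant.
Stage 2 (defendant, a preponderance, weight is at least 52): (d) 49 (plaintiff's 74 disregarded) < 52 — fails; (e) 48 (plaintiff's 69 disregarded) < 52 — fails.
  The defendant does not carry Stage 2.
The analysis ends at Stage 2; the plaintiff prevails.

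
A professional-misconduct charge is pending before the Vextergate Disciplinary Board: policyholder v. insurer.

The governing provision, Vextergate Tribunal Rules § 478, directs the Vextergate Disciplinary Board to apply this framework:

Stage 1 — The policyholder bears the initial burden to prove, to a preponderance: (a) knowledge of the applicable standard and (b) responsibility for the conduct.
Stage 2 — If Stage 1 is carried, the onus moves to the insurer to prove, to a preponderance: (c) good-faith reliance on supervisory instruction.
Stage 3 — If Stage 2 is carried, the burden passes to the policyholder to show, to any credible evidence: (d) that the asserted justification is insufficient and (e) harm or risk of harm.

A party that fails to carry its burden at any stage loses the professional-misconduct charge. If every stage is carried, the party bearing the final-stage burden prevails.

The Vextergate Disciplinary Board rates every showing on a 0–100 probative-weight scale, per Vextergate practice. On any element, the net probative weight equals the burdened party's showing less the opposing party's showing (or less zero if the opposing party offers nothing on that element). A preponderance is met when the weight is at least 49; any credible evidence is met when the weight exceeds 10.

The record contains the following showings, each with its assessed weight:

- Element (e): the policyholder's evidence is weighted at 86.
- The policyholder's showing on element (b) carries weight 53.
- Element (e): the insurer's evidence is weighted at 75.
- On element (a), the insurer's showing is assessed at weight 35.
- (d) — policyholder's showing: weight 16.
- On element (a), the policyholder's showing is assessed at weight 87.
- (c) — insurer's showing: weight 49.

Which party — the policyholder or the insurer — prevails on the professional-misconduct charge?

Stage 1 — burden on policyholder; standard: a preponderance (weight is at least 49).
    (a): 87 − 35 = 52 ≥ 49 [met]
    (b): 53 ≥ 49 [met]
  The policyholder carries Stage 1; the insurer now bears the burden.
Stage 2 — burden on insurer; standard: a preponderance (weight is at least 49).
    (c): 49 ≥ 49 [met]
  The insurer carries Stage 2; the policyholder now bears the burden.
Stage 3 — burden on policyholder; standard: any credible evidence (weight exceeds 10).
    (d): 16 > 10 [met]
    (e): 86 − 75 = 11 > 10 [met]
  Stage 3 carried; the final stage is satisfied.
With every stage satisfied, the policyholder prevails.

policyholder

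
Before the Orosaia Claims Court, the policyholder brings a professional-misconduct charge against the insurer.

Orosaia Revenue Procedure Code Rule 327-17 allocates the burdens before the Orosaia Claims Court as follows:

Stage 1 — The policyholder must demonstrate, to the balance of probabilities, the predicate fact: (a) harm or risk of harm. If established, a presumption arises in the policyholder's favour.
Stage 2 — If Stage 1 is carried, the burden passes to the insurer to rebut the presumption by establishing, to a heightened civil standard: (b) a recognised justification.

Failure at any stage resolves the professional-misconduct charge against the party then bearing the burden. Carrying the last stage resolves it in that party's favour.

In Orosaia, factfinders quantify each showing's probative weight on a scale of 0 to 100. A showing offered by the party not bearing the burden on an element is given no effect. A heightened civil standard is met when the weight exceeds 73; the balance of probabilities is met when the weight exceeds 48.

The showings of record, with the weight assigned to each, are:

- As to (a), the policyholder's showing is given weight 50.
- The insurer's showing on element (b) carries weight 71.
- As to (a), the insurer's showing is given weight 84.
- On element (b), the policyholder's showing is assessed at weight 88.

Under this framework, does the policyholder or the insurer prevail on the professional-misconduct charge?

Stage 1 (policyholder, the balance of probabilities, weight exceeds 48): (a) 50 (insurer's 84 disregarded) > 48 — meets.
  The policyholder carries Stage 1; the insurer now bears the burden.
Stage 2 (insurer, a heightened civil standard, weight exceeds 73): (b) 71 (policyholder's 88 disregarded) ≤ 73 — fails.
  Stage 2 not carried; the insurer fails its burden.
So the policyholder prevails.

policyholder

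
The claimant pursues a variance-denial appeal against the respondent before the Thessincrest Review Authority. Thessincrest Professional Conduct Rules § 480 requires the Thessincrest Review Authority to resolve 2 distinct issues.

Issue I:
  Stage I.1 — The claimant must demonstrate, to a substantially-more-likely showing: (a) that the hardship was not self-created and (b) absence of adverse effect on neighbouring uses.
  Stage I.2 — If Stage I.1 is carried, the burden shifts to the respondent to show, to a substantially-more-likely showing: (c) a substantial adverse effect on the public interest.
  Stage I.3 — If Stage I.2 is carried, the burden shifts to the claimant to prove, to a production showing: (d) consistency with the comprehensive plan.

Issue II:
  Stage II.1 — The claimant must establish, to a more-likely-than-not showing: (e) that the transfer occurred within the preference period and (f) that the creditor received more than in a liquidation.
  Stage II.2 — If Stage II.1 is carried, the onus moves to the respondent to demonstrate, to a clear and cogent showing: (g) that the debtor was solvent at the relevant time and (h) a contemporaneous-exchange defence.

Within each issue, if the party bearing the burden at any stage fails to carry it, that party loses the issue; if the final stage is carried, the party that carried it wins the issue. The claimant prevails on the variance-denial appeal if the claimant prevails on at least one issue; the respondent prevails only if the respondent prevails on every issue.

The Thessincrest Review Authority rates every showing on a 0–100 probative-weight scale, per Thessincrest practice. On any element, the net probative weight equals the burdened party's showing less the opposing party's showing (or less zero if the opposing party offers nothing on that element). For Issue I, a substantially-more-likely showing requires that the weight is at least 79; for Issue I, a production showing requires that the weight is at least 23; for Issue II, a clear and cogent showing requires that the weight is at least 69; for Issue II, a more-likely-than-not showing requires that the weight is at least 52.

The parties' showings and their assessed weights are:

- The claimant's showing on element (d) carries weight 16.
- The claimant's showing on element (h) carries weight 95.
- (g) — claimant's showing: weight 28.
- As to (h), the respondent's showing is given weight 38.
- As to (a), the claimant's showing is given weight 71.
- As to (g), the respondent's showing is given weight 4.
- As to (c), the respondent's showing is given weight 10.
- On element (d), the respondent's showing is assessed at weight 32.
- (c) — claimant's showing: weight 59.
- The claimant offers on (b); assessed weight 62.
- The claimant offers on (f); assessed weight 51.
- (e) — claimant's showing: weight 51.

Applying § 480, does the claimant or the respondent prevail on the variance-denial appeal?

respondent

— Issue I —
At Stage I.1 the claimant must meet a substantially-more-likely showing (weight is at least 79): on (a) the weight is 71, which does not reach 79, so (a) does not meet the standard; on (b) the weight is 62, which does not reach 79, so (b) does not meet the standard.
  Not every element is met, so the claimant fails to carry Stage I.1.
The analysis ends at Stage I.1; the respondent prevails on this issue.
— Issue II —
Stage II.1 — burden on claimant; standard: a more-likely-than-not showing (weight is at least 52).
    (e): 51 < 52 [not met]
    (f): 51 < 52 [not met]
  The claimant does not carry Stage II.1.
The respondent prevails on this issue.
Per-issue: Issue I → respondent; Issue II → respondent. The claimant must prevail on at least one issue; overall, the respondent prevails.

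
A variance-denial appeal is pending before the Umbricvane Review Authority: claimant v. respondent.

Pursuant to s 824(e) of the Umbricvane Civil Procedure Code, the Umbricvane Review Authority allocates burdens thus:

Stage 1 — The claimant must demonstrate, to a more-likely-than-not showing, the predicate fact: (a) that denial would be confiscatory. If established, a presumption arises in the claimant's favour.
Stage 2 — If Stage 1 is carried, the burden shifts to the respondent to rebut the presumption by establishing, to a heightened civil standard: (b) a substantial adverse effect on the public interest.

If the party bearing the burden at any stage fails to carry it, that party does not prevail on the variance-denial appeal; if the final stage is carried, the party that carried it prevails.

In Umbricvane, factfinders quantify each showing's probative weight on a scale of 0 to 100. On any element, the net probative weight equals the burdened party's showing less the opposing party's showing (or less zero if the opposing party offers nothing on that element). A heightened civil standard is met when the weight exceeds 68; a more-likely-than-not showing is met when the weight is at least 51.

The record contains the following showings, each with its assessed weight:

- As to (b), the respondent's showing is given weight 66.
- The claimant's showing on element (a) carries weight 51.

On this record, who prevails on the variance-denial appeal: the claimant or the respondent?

Stage 1 (claimant, a more-likely-than-not showing, weight is at least 51): (a) 51 ≥ 51 — meets.
  All elements met. The burden passes to the respondent.
Stage 2 (respondent, a heightened civil standard, weight exceeds 68): (b) 66 ≤ 68 — fails.
  Stage 2 not carried; the respondent fails its burden.
So the claimant prevails.

claimant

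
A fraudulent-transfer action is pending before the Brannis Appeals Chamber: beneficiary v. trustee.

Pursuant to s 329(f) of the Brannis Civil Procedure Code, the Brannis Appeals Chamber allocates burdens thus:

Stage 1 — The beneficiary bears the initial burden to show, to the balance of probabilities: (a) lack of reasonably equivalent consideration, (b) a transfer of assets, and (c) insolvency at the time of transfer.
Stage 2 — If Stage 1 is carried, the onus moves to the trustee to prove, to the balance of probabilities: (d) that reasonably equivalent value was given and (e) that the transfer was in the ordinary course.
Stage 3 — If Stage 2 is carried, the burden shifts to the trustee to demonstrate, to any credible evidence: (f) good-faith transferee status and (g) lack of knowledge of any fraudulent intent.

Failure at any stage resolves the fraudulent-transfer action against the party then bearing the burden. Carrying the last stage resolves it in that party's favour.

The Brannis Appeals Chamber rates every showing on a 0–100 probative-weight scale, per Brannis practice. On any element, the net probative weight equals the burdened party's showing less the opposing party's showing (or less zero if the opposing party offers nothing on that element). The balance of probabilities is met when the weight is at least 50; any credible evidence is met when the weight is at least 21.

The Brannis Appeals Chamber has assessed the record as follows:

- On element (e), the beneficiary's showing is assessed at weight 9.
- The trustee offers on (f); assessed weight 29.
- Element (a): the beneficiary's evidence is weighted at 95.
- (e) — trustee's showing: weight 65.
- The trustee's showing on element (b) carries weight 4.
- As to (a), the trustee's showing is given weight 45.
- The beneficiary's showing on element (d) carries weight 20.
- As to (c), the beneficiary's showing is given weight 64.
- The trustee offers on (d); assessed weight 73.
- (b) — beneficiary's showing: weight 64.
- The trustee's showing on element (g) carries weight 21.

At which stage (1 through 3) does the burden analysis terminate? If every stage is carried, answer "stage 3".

Stage 1 — burden on beneficiary; standard: the balance of probabilities (weight is at least 50).
    (a): 95 − 45 = 50 ≥ 50 [met]
    (b): 64 − 4 = 60 ≥ 50 [met]
    (c): 64 ≥ 50 [met]
  The beneficiary carries Stage 1; the trustee now bears the burden.
Stage 2 — burden on trustee; standard: the balance of probabilities (weight is at least 50).
    (d): 73 − 20 = 53 ≥ 50 [met]
    (e): 65 − 9 = 56 ≥ 50 [met]
  Stage 2 carried; the burden remains with the trustee.
Stage 3 — burden on trustee; standard: any credible evidence (weight is at least 21).
    (f): 29 ≥ 21 [met]
    (g): 21 ≥ 21 [met]
  All elements met at the final stage.
Every stage carried; the trustee prevails.

stage 3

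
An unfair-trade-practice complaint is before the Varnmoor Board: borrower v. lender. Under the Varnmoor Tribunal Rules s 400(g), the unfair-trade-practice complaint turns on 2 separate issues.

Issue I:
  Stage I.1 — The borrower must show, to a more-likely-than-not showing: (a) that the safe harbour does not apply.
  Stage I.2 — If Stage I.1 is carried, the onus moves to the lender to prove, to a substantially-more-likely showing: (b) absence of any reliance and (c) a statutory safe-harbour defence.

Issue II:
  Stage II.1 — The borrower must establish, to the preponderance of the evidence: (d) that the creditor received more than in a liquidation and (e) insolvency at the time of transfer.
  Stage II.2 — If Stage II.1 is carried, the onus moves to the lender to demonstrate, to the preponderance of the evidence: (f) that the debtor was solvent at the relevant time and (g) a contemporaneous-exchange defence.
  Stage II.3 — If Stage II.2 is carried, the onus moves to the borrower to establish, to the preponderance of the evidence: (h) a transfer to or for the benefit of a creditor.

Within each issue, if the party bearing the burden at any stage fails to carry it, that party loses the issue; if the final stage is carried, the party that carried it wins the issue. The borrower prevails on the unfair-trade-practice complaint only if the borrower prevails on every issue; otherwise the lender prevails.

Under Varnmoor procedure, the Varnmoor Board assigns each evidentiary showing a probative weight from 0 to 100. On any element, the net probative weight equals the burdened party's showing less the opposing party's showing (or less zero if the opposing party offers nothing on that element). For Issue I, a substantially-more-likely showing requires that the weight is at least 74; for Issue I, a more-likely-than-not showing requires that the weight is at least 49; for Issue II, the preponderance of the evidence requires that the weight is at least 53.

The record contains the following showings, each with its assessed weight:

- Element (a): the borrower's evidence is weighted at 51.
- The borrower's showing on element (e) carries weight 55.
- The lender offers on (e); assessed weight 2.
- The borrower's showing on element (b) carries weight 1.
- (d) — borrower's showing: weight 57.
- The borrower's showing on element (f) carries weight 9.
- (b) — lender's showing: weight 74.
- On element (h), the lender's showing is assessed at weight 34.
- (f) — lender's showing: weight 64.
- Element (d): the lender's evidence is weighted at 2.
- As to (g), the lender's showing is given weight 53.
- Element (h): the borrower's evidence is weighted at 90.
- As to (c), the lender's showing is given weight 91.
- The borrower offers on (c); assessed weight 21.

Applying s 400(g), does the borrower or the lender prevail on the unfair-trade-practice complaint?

— Issue I —
At Stage I.1 the borrower must meet a more-likely-than-not showing (weight is at least 49): on (a) the weight is 51, which does reach 49, so (a) meets the standard.
  Stage I.1 is satisfied; the onus moves to the lender.
At Stage I.2 the lender must meet a substantially-more-likely showing (weight is at least 74): on (b) the weight is 74 less the opposing 1 gives net 73, < 74, so (b) does not meet the standard; on (c) the weight is 91 less the opposing 21 gives net 70, < 74, so (c) does not meet the standard.
  The lender does not carry Stage I.2.
The analysis ends at Stage I.2; the borrower prevails on this issue.
— Issue II —
Stage II.1 (borrower, the preponderance of the evidence, weight is at least 53): (d) net 57−2=55 ≥ 53 — meets; (e) net 55−2=53 ≥ 53 — meets.
  The borrower carries Stage II.1; the lender now bears the burden.
Stage II.2 (lender, the preponderance of the evidence, weight is at least 53): (f) net 64−9=55 ≥ 53 — meets; (g) 53 ≥ 53 — meets.
  Stage II.2 carried; the burden shifts to the borrower.
Stage II.3 (borrower, the preponderance of the evidence, weight is at least 53): (h) net 90−34=56 ≥ 53 — meets.
  All elements met at the final stage.
With every stage satisfied, the borrower prevails on this issue.
Per-issue: Issue I → borrower; Issue II → borrower. The borrower must prevail on every issue; overall, the borrower prevails.

borrower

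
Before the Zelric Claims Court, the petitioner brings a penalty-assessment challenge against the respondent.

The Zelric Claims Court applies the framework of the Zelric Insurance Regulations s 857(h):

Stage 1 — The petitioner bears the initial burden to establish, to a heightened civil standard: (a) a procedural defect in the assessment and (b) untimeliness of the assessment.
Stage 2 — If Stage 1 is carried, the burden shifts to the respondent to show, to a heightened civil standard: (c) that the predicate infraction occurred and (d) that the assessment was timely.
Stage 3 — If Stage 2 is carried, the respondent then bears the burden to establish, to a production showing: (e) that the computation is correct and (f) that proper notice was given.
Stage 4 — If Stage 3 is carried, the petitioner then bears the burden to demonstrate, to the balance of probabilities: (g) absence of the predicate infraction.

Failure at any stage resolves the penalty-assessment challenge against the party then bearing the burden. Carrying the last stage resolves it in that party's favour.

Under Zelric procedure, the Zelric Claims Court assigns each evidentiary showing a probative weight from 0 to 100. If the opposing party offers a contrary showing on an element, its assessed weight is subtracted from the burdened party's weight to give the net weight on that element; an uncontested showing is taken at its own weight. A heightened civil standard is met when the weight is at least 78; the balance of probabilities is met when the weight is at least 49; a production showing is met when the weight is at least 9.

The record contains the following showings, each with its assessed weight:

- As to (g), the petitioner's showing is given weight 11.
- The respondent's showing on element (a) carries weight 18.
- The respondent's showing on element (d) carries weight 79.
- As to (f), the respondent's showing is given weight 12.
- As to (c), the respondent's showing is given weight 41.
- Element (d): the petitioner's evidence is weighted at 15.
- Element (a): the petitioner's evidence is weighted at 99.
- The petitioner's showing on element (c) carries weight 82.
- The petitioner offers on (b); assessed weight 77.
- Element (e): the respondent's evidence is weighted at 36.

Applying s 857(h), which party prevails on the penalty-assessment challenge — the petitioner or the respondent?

At Stage 1 the petitioner must meet a heightened civil standard (weight is at least 78): on (a) the weight is 99 less the opposing 18 gives net 81, which does reach 78, so (a) meets the standard; on (b) the weight is 77, < 78, so (b) does not meet the standard.
  The petitioner does not carry Stage 1.
The analysis ends at Stage 1; the respondent prevails.

respondent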